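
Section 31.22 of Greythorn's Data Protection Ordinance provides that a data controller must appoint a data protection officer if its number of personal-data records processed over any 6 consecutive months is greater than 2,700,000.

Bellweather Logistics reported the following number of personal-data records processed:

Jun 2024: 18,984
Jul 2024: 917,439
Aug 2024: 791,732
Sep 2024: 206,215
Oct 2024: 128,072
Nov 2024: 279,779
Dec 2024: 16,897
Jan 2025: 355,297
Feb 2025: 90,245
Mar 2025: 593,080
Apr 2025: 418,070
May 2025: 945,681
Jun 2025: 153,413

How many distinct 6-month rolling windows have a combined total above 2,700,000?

0

Jun 2024–Nov 2024: 18,984 + 917,439 + 791,732 + 206,215 + 128,072 + 279,779 = 2,342,221 (under)
Jul 2024–Dec 2024: 917,439 + 791,732 + 206,215 + 128,072 + 279,779 + 16,897 = 2,340,134 (under)
Aug 2024–Jan 2025: 791,732 + 206,215 + 128,072 + 279,779 + 16,897 + 355,297 = 1,777,992 (under)
Sep 2024–Feb 2025: 206,215 + 128,072 + 279,779 + 16,897 + 355,297 + 90,245 = 1,076,505 (under)
Oct 2024–Mar 2025: 128,072 + 279,779 + 16,897 + 355,297 + 90,245 + 593,080 = 1,463,370 (under)
Nov 2024–Apr 2025: 279,779 + 16,897 + 355,297 + 90,245 + 593,080 + 418,070 = 1,753,368 (under)
Dec 2024–May 2025: 16,897 + 355,297 + 90,245 + 593,080 + 418,070 + 945,681 = 2,419,270 (under)
Jan 2025–Jun 2025: 355,297 + 90,245 + 593,080 + 418,070 + 945,681 + 153,413 = 2,555,786 (under)
0 windows exceed the threshold.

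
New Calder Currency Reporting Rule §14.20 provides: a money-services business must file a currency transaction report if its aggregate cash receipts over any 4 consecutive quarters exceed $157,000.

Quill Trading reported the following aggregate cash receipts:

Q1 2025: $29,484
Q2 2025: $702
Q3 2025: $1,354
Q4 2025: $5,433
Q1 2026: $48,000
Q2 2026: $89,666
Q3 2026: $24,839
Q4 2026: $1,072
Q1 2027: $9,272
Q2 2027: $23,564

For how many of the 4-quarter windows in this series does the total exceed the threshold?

Q1 2025–Q4 2025: $29,484 + $702 + $1,354 + $5,433 = $36,973 (under)
Q2 2025–Q1 2026: $702 + $1,354 + $5,433 + $48,000 = $55,489 (under)
Q3 2025–Q2 2026: $1,354 + $5,433 + $48,000 + $89,666 = $144,453 (under)
Q4 2025–Q3 2026: $5,433 + $48,000 + $89,666 + $24,839 = $167,938 (over)
Q1 2026–Q4 2026: $48,000 + $89,666 + $24,839 + $1,072 = $163,577 (over)
Q2 2026–Q1 2027: $89,666 + $24,839 + $1,072 + $9,272 = $124,849 (under)
Q3 2026–Q2 2027: $24,839 + $1,072 + $9,272 + $23,564 = $58,747 (under)
2 windows exceed the threshold.

2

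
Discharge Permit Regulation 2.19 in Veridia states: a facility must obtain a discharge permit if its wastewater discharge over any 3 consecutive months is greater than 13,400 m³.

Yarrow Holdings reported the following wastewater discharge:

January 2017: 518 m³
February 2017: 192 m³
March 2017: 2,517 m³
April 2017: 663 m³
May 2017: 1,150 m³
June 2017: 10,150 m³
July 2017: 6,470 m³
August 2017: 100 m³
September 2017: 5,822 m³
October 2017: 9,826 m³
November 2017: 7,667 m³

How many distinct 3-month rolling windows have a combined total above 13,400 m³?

4

January 2017–March 2017: 518 m³ + 192 m³ + 2,517 m³ = 3,227 m³ (under)
February 2017–April 2017: 192 m³ + 2,517 m³ + 663 m³ = 3,372 m³ (under)
March 2017–May 2017: 2,517 m³ + 663 m³ + 1,150 m³ = 4,330 m³ (under)
April 2017–June 2017: 663 m³ + 1,150 m³ + 10,150 m³ = 11,963 m³ (under)
May 2017–July 2017: 1,150 m³ + 10,150 m³ + 6,470 m³ = 17,770 m³ (over)
June 2017–August 2017: 10,150 m³ + 6,470 m³ + 100 m³ = 16,720 m³ (over)
July 2017–September 2017: 6,470 m³ + 100 m³ + 5,822 m³ = 12,392 m³ (under)
August 2017–October 2017: 100 m³ + 5,822 m³ + 9,826 m³ = 15,748 m³ (over)
September 2017–November 2017: 5,822 m³ + 9,826 m³ + 7,667 m³ = 23,315 m³ (over)
4 windows exceed the threshold.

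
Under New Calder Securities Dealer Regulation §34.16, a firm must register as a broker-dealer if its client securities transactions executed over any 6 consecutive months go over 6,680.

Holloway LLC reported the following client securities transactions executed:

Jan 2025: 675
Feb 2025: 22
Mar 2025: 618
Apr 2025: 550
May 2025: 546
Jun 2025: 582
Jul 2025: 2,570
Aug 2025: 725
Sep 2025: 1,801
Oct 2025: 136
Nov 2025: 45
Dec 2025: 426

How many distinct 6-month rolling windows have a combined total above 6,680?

Jan 2025–Jun 2025: 675 + 22 + 618 + 550 + 546 + 582 = 2,993 (under)
Feb 2025–Jul 2025: 22 + 618 + 550 + 546 + 582 + 2,570 = 4,888 (under)
Mar 2025–Aug 2025: 618 + 550 + 546 + 582 + 2,570 + 725 = 5,591 (under)
Apr 2025–Sep 2025: 550 + 546 + 582 + 2,570 + 725 + 1,801 = 6,774 (over)
May 2025–Oct 2025: 546 + 582 + 2,570 + 725 + 1,801 + 136 = 6,360 (under)
Jun 2025–Nov 2025: 582 + 2,570 + 725 + 1,801 + 136 + 45 = 5,859 (under)
Jul 2025–Dec 2025: 2,570 + 725 + 1,801 + 136 + 45 + 426 = 5,703 (under)
1 window exceeds the threshold.

1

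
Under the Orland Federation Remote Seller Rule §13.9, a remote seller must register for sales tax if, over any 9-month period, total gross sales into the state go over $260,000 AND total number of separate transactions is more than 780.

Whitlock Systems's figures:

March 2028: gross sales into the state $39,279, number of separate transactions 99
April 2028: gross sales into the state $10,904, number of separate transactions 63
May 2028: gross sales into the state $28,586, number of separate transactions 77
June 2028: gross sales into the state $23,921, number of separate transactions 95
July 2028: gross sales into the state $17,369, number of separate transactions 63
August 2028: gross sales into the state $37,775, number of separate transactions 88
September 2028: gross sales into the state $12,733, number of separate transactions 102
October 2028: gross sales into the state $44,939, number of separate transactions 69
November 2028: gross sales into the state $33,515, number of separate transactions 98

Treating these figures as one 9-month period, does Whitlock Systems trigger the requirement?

No

Total gross sales into the state: $39,279 + $10,904 + $28,586 + $23,921 + $17,369 + $37,775 + $12,733 + $44,939 + $33,515 = $249,021 (≤ $260,000).
Total number of separate transactions: 99 + 63 + 77 + 95 + 63 + 88 + 102 + 69 + 98 = 754 (≤ 780).
The test is 'and': the rule requires both, and at least one is not exceeded.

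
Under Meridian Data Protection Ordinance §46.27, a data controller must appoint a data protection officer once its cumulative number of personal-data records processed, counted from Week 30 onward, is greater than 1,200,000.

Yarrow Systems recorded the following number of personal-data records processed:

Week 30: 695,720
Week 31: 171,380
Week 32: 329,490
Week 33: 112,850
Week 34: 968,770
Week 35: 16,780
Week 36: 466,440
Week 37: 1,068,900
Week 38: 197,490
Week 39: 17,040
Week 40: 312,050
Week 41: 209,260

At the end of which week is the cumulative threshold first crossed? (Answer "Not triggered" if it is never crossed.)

Through Week 30: 695,720
Through Week 31: 867,100
Through Week 32: 1,196,590
Through Week 33: 1,309,440 ← exceeds threshold

Week 33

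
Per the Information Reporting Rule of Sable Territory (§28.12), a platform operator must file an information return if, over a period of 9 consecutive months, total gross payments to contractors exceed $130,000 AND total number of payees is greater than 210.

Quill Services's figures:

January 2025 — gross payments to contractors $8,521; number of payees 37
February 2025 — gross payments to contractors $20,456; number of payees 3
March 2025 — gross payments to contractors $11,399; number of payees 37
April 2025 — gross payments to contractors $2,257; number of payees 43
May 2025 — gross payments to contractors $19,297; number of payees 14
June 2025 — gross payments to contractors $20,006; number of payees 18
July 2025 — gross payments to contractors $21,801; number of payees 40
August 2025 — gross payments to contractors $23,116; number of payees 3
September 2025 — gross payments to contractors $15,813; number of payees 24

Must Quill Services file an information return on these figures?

Yes

Total gross payments to contractors: $8,521 + $20,456 + $11,399 + $2,257 + $19,297 + $20,006 + $21,801 + $23,116 + $15,813 = $142,666 (> $130,000).
Total number of payees: 37 + 3 + 37 + 43 + 14 + 18 + 40 + 3 + 24 = 219 (> 210).
The test is 'and': both thresholds are exceeded.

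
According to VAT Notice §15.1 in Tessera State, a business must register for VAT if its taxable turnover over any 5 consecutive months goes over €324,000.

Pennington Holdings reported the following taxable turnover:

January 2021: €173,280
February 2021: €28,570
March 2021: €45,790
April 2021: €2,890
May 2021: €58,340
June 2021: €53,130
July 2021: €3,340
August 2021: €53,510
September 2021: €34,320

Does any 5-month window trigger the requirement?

January 2021–May 2021: €173,280 + €28,570 + €45,790 + €2,890 + €58,340 = €308,870 (under)
February 2021–June 2021: €28,570 + €45,790 + €2,890 + €58,340 + €53,130 = €188,720 (under)
March 2021–July 2021: €45,790 + €2,890 + €58,340 + €53,130 + €3,340 = €163,490 (under)
April 2021–August 2021: €2,890 + €58,340 + €53,130 + €3,340 + €53,510 = €171,210 (under)
May 2021–September 2021: €58,340 + €53,130 + €3,340 + €53,510 + €34,320 = €202,640 (under)
No window exceeds €324,000.

No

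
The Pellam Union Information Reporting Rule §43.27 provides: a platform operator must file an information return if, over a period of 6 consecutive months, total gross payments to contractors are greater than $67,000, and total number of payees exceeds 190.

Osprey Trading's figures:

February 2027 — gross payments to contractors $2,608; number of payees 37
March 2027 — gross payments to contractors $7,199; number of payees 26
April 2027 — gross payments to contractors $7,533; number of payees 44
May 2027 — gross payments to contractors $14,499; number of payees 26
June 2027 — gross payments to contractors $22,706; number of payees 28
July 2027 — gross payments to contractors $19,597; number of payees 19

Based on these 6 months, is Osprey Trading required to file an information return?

No

Total gross payments to contractors: $2,608 + $7,199 + $7,533 + $14,499 + $22,706 + $19,597 = $74,142 (> $67,000).
Total number of payees: 37 + 26 + 44 + 26 + 28 + 19 = 180 (≤ 190).
The test is 'and': the rule requires both, and at least one is not exceeded.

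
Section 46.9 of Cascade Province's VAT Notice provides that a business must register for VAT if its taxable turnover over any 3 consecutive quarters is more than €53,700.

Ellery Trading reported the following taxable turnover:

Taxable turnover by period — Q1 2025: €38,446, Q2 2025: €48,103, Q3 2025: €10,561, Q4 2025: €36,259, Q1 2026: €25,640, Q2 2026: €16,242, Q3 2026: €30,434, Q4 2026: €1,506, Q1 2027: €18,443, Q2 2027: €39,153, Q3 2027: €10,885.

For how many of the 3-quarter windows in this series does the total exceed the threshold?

Q1 2025–Q3 2025: €38,446 + €48,103 + €10,561 = €97,110 (over)
Q2 2025–Q4 2025: €48,103 + €10,561 + €36,259 = €94,923 (over)
Q3 2025–Q1 2026: €10,561 + €36,259 + €25,640 = €72,460 (over)
Q4 2025–Q2 2026: €36,259 + €25,640 + €16,242 = €78,141 (over)
Q1 2026–Q3 2026: €25,640 + €16,242 + €30,434 = €72,316 (over)
Q2 2026–Q4 2026: €16,242 + €30,434 + €1,506 = €48,182 (under)
Q3 2026–Q1 2027: €30,434 + €1,506 + €18,443 = €50,383 (under)
Q4 2026–Q2 2027: €1,506 + €18,443 + €39,153 = €59,102 (over)
Q1 2027–Q3 2027: €18,443 + €39,153 + €10,885 = €68,481 (over)
7 windows exceed the threshold.

7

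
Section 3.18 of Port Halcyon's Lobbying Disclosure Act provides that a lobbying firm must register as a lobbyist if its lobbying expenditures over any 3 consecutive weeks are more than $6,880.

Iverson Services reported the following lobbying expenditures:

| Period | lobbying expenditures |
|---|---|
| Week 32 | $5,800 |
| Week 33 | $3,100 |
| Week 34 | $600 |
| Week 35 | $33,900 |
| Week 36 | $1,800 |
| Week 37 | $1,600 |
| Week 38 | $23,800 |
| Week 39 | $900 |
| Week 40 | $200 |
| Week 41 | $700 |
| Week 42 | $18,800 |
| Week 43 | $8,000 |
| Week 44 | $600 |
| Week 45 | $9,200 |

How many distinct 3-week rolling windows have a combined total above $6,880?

Week 32–Week 34: $5,800 + $3,100 + $600 = $9,500 (over)
Week 33–Week 35: $3,100 + $600 + $33,900 = $37,600 (over)
Week 34–Week 36: $600 + $33,900 + $1,800 = $36,300 (over)
Week 35–Week 37: $33,900 + $1,800 + $1,600 = $37,300 (over)
Week 36–Week 38: $1,800 + $1,600 + $23,800 = $27,200 (over)
Week 37–Week 39: $1,600 + $23,800 + $900 = $26,300 (over)
Week 38–Week 40: $23,800 + $900 + $200 = $24,900 (over)
Week 39–Week 41: $900 + $200 + $700 = $1,800 (under)
Week 40–Week 42: $200 + $700 + $18,800 = $19,700 (over)
Week 41–Week 43: $700 + $18,800 + $8,000 = $27,500 (over)
Week 42–Week 44: $18,800 + $8,000 + $600 = $27,400 (over)
Week 43–Week 45: $8,000 + $600 + $9,200 = $17,800 (over)
11 windows exceed the threshold.

11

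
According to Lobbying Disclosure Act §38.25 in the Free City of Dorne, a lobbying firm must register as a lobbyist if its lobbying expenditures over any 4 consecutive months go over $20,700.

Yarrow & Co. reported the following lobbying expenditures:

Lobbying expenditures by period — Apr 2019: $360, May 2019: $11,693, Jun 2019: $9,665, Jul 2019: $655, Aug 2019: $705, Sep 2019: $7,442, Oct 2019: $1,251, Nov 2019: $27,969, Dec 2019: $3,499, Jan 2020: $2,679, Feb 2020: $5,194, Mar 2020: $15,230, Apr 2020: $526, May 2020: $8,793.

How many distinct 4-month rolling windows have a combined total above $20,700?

9

Apr 2019–Jul 2019: $360 + $11,693 + $9,665 + $655 = $22,373 (over)
May 2019–Aug 2019: $11,693 + $9,665 + $655 + $705 = $22,718 (over)
Jun 2019–Sep 2019: $9,665 + $655 + $705 + $7,442 = $18,467 (under)
Jul 2019–Oct 2019: $655 + $705 + $7,442 + $1,251 = $10,053 (under)
Aug 2019–Nov 2019: $705 + $7,442 + $1,251 + $27,969 = $37,367 (over)
Sep 2019–Dec 2019: $7,442 + $1,251 + $27,969 + $3,499 = $40,161 (over)
Oct 2019–Jan 2020: $1,251 + $27,969 + $3,499 + $2,679 = $35,398 (over)
Nov 2019–Feb 2020: $27,969 + $3,499 + $2,679 + $5,194 = $39,341 (over)
Dec 2019–Mar 2020: $3,499 + $2,679 + $5,194 + $15,230 = $26,602 (over)
Jan 2020–Apr 2020: $2,679 + $5,194 + $15,230 + $526 = $23,629 (over)
Feb 2020–May 2020: $5,194 + $15,230 + $526 + $8,793 = $29,743 (over)
9 windows exceed the threshold.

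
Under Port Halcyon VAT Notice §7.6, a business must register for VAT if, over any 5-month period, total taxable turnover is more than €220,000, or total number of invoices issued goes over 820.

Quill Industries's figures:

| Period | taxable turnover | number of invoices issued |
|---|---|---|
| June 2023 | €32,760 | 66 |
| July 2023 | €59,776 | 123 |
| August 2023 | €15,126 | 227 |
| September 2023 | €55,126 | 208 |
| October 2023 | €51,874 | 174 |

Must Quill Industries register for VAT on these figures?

No

Total taxable turnover: €32,760 + €59,776 + €15,126 + €55,126 + €51,874 = €214,662 (≤ €220,000).
Total number of invoices issued: 66 + 123 + 227 + 208 + 174 = 798 (≤ 820).
The test is 'or': neither threshold is exceeded.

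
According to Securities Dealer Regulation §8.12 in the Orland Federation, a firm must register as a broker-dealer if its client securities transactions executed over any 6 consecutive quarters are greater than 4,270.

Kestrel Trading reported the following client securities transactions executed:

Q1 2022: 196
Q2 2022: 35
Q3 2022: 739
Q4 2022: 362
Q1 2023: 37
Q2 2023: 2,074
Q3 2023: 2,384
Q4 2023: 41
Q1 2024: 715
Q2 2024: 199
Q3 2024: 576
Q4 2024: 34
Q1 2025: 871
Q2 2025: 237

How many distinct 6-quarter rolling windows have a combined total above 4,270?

5

Q1 2022–Q2 2023: 196 + 35 + 739 + 362 + 37 + 2,074 = 3,443 (under)
Q2 2022–Q3 2023: 35 + 739 + 362 + 37 + 2,074 + 2,384 = 5,631 (over)
Q3 2022–Q4 2023: 739 + 362 + 37 + 2,074 + 2,384 + 41 = 5,637 (over)
Q4 2022–Q1 2024: 362 + 37 + 2,074 + 2,384 + 41 + 715 = 5,613 (over)
Q1 2023–Q2 2024: 37 + 2,074 + 2,384 + 41 + 715 + 199 = 5,450 (over)
Q2 2023–Q3 2024: 2,074 + 2,384 + 41 + 715 + 199 + 576 = 5,989 (over)
Q3 2023–Q4 2024: 2,384 + 41 + 715 + 199 + 576 + 34 = 3,949 (under)
Q4 2023–Q1 2025: 41 + 715 + 199 + 576 + 34 + 871 = 2,436 (under)
Q1 2024–Q2 2025: 715 + 199 + 576 + 34 + 871 + 237 = 2,632 (under)
5 windows exceed the threshold.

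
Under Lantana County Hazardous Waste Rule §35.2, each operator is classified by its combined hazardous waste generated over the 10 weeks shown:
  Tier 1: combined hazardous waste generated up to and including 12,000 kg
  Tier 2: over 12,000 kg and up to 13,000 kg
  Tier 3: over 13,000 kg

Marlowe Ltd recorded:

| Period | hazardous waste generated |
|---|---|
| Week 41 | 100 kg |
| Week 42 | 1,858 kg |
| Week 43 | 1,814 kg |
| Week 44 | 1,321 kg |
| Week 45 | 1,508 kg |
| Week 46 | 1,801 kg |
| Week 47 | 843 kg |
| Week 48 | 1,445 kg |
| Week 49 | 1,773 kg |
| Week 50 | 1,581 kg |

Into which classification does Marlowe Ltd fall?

Combined hazardous waste generated: 100 kg + 1,858 kg + 1,814 kg + 1,321 kg + 1,508 kg + 1,801 kg + 843 kg + 1,445 kg + 1,773 kg + 1,581 kg = 14,044 kg.
14,044 kg > 13,000 kg, so Tier 3 applies.

Tier 3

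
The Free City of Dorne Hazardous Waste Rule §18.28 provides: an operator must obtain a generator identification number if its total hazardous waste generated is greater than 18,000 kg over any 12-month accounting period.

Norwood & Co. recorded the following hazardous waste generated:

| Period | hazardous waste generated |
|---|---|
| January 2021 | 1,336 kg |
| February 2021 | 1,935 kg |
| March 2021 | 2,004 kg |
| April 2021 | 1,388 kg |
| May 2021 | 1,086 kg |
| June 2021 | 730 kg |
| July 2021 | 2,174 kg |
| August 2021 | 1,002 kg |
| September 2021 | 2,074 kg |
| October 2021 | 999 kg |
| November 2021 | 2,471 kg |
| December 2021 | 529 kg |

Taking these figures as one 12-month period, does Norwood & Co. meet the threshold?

No

Total hazardous waste generated: 1,336 kg + 1,935 kg + 2,004 kg + 1,388 kg + 1,086 kg + 730 kg + 2,174 kg + 1,002 kg + 2,074 kg + 999 kg + 2,471 kg + 529 kg = 17,728 kg.
17,728 kg ≤ 18,000 kg, so the threshold is not exceeded.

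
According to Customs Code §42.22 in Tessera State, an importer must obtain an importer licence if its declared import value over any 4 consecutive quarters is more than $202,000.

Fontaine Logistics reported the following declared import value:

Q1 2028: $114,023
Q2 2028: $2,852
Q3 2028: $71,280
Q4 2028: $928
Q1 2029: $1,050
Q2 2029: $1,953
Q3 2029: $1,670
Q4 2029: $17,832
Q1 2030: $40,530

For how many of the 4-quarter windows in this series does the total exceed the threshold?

Q1 2028–Q4 2028: $114,023 + $2,852 + $71,280 + $928 = $189,083 (under)
Q2 2028–Q1 2029: $2,852 + $71,280 + $928 + $1,050 = $76,110 (under)
Q3 2028–Q2 2029: $71,280 + $928 + $1,050 + $1,953 = $75,211 (under)
Q4 2028–Q3 2029: $928 + $1,050 + $1,953 + $1,670 = $5,601 (under)
Q1 2029–Q4 2029: $1,050 + $1,953 + $1,670 + $17,832 = $22,505 (under)
Q2 2029–Q1 2030: $1,953 + $1,670 + $17,832 + $40,530 = $61,985 (under)
0 windows exceed the threshold.

0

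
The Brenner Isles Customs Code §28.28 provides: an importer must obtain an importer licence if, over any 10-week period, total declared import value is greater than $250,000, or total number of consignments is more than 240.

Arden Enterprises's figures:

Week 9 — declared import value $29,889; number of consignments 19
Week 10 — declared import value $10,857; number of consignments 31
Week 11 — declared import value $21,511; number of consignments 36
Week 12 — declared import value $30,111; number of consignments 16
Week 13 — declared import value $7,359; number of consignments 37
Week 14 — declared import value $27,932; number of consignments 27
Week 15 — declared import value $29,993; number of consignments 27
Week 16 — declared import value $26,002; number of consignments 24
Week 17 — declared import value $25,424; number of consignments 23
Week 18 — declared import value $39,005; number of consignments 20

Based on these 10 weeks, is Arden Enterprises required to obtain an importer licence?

Total declared import value: $29,889 + $10,857 + $21,511 + $30,111 + $7,359 + $27,932 + $29,993 + $26,002 + $25,424 + $39,005 = $248,083 (≤ $250,000).
Total number of consignments: 19 + 31 + 36 + 16 + 37 + 27 + 27 + 24 + 23 + 20 = 260 (> 240).
The test is 'or': at least one threshold is exceeded.

Yes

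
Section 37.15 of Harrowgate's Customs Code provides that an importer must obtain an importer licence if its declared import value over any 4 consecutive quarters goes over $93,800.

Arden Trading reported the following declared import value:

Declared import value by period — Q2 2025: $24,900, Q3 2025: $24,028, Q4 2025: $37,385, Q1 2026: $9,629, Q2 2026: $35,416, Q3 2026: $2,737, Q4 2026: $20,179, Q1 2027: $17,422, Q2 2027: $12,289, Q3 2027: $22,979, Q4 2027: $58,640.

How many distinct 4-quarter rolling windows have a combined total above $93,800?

3

Q2 2025–Q1 2026: $24,900 + $24,028 + $37,385 + $9,629 = $95,942 (over)
Q3 2025–Q2 2026: $24,028 + $37,385 + $9,629 + $35,416 = $106,458 (over)
Q4 2025–Q3 2026: $37,385 + $9,629 + $35,416 + $2,737 = $85,167 (under)
Q1 2026–Q4 2026: $9,629 + $35,416 + $2,737 + $20,179 = $67,961 (under)
Q2 2026–Q1 2027: $35,416 + $2,737 + $20,179 + $17,422 = $75,754 (under)
Q3 2026–Q2 2027: $2,737 + $20,179 + $17,422 + $12,289 = $52,627 (under)
Q4 2026–Q3 2027: $20,179 + $17,422 + $12,289 + $22,979 = $72,869 (under)
Q1 2027–Q4 2027: $17,422 + $12,289 + $22,979 + $58,640 = $111,330 (over)
3 windows exceed the threshold.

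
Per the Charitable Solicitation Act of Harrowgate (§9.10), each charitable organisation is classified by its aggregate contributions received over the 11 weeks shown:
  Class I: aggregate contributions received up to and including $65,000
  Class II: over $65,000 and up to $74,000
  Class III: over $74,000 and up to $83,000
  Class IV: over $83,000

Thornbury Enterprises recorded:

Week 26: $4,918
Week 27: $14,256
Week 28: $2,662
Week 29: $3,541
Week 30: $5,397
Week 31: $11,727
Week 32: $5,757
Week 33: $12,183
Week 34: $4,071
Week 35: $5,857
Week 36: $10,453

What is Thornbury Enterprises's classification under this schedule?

Class III

Aggregate contributions received: $4,918 + $14,256 + $2,662 + $3,541 + $5,397 + $11,727 + $5,757 + $12,183 + $4,071 + $5,857 + $10,453 = $80,822.
$74,000 < $80,822 ≤ $83,000, so Class III applies.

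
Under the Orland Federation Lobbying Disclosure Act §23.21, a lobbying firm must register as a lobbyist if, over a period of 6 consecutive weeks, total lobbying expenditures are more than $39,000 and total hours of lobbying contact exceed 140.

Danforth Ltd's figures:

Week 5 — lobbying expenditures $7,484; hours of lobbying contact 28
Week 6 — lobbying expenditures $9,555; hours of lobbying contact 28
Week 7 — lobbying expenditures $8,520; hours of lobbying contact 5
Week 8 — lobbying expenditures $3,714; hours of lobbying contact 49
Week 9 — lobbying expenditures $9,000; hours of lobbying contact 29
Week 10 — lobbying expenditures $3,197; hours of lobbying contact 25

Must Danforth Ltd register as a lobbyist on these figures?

Total lobbying expenditures: $7,484 + $9,555 + $8,520 + $3,714 + $9,000 + $3,197 = $41,470 (> $39,000).
Total hours of lobbying contact: 28 + 28 + 5 + 49 + 29 + 25 = 164 (> 140).
The test is 'and': both thresholds are exceeded.

Yes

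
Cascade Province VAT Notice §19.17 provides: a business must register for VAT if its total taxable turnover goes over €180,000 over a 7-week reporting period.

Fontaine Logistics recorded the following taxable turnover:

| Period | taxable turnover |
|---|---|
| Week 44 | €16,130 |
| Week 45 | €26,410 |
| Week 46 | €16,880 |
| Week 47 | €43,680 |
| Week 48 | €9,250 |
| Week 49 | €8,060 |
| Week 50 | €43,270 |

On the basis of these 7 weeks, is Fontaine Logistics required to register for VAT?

No

Total taxable turnover: €16,130 + €26,410 + €16,880 + €43,680 + €9,250 + €8,060 + €43,270 = €163,680.
€163,680 ≤ €180,000, so the threshold is not exceeded.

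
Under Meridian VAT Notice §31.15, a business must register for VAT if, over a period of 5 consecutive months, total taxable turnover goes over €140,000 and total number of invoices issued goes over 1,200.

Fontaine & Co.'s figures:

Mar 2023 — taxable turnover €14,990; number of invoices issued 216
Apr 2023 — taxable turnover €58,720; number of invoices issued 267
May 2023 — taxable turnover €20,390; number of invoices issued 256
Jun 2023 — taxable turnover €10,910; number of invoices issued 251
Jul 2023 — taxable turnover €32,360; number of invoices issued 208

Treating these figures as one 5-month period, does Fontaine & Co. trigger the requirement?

No

Total taxable turnover: €14,990 + €58,720 + €20,390 + €10,910 + €32,360 = €137,370 (≤ €140,000).
Total number of invoices issued: 216 + 267 + 256 + 251 + 208 = 1,198 (≤ 1,200).
The test is 'and': the rule requires both, and at least one is not exceeded.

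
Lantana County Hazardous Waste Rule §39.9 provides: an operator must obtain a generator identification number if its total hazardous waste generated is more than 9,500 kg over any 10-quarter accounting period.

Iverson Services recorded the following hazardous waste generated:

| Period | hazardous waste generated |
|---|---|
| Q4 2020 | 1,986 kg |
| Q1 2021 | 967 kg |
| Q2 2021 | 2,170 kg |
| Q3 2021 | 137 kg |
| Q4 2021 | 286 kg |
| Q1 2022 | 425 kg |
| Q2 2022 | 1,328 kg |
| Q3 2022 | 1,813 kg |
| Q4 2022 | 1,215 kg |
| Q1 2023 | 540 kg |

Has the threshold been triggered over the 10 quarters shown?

Total hazardous waste generated: 1,986 kg + 967 kg + 2,170 kg + 137 kg + 286 kg + 425 kg + 1,328 kg + 1,813 kg + 1,215 kg + 540 kg = 10,867 kg.
10,867 kg > 9,500 kg, so the threshold is exceeded.

Yes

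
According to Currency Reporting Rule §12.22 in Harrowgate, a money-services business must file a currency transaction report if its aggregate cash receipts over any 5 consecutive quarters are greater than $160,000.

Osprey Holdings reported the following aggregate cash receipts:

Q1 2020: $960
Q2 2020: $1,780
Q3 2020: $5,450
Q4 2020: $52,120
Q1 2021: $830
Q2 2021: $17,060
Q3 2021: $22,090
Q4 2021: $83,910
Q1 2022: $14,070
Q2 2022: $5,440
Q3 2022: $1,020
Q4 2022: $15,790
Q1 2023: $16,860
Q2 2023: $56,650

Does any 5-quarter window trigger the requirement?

Q1 2020–Q1 2021: $960 + $1,780 + $5,450 + $52,120 + $830 = $61,140 (under)
Q2 2020–Q2 2021: $1,780 + $5,450 + $52,120 + $830 + $17,060 = $77,240 (under)
Q3 2020–Q3 2021: $5,450 + $52,120 + $830 + $17,060 + $22,090 = $97,550 (under)
Q4 2020–Q4 2021: $52,120 + $830 + $17,060 + $22,090 + $83,910 = $176,010 (over)
Q1 2021–Q1 2022: $830 + $17,060 + $22,090 + $83,910 + $14,070 = $137,960 (under)
Q2 2021–Q2 2022: $17,060 + $22,090 + $83,910 + $14,070 + $5,440 = $142,570 (under)
Q3 2021–Q3 2022: $22,090 + $83,910 + $14,070 + $5,440 + $1,020 = $126,530 (under)
Q4 2021–Q4 2022: $83,910 + $14,070 + $5,440 + $1,020 + $15,790 = $120,230 (under)
Q1 2022–Q1 2023: $14,070 + $5,440 + $1,020 + $15,790 + $16,860 = $53,180 (under)
Q2 2022–Q2 2023: $5,440 + $1,020 + $15,790 + $16,860 + $56,650 = $95,760 (under)
At least one window exceeds $160,000.

Yes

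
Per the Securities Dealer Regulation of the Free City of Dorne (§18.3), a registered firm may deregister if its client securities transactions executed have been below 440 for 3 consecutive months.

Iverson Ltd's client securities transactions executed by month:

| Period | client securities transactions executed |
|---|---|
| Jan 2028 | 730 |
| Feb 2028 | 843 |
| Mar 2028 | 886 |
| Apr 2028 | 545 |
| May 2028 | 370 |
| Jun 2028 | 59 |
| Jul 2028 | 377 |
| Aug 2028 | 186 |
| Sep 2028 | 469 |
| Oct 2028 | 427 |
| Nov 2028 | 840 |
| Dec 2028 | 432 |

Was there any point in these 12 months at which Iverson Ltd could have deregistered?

Months below 440: May 2028, Jun 2028, Jul 2028, Aug 2028, Oct 2028, Dec 2028.
Longest run of consecutive months below the threshold: 4.
4 ≥ 3, so Iverson Ltd became eligible.

Yes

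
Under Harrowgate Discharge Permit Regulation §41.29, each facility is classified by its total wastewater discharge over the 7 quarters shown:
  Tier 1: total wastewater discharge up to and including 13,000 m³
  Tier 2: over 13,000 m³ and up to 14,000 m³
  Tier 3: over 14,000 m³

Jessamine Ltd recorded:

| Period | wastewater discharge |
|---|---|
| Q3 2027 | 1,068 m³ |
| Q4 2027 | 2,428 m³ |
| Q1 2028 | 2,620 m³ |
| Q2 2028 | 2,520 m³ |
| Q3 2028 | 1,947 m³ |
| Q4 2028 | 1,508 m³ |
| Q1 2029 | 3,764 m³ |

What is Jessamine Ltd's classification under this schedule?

Tier 3

Total wastewater discharge: 1,068 m³ + 2,428 m³ + 2,620 m³ + 2,520 m³ + 1,947 m³ + 1,508 m³ + 3,764 m³ = 15,855 m³.
15,855 m³ > 14,000 m³, so Tier 3 applies.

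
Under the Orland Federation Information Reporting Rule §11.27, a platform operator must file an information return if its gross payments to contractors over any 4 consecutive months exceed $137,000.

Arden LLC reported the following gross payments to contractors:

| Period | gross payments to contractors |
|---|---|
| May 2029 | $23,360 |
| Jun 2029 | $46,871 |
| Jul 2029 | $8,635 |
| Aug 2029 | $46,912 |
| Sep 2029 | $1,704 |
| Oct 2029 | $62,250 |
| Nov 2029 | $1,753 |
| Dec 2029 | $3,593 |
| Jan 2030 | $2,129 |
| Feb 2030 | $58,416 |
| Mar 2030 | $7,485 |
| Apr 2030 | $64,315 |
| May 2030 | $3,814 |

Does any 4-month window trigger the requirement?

No

May 2029–Aug 2029: $23,360 + $46,871 + $8,635 + $46,912 = $125,778 (under)
Jun 2029–Sep 2029: $46,871 + $8,635 + $46,912 + $1,704 = $104,122 (under)
Jul 2029–Oct 2029: $8,635 + $46,912 + $1,704 + $62,250 = $119,501 (under)
Aug 2029–Nov 2029: $46,912 + $1,704 + $62,250 + $1,753 = $112,619 (under)
Sep 2029–Dec 2029: $1,704 + $62,250 + $1,753 + $3,593 = $69,300 (under)
Oct 2029–Jan 2030: $62,250 + $1,753 + $3,593 + $2,129 = $69,725 (under)
Nov 2029–Feb 2030: $1,753 + $3,593 + $2,129 + $58,416 = $65,891 (under)
Dec 2029–Mar 2030: $3,593 + $2,129 + $58,416 + $7,485 = $71,623 (under)
Jan 2030–Apr 2030: $2,129 + $58,416 + $7,485 + $64,315 = $132,345 (under)
Feb 2030–May 2030: $58,416 + $7,485 + $64,315 + $3,814 = $134,030 (under)
No window exceeds $137,000.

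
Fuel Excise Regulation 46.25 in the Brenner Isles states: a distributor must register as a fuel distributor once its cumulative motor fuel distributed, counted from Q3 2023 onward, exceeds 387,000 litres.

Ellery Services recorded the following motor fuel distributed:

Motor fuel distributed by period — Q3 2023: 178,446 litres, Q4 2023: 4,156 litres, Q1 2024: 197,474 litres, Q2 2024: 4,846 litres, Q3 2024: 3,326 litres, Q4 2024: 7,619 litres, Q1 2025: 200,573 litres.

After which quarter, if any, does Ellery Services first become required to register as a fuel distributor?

Through Q3 2023: 178,446 litres
Through Q4 2023: 182,602 litres
Through Q1 2024: 380,076 litres
Through Q2 2024: 384,922 litres
Through Q3 2024: 388,248 litres ← exceeds threshold

Q3 2024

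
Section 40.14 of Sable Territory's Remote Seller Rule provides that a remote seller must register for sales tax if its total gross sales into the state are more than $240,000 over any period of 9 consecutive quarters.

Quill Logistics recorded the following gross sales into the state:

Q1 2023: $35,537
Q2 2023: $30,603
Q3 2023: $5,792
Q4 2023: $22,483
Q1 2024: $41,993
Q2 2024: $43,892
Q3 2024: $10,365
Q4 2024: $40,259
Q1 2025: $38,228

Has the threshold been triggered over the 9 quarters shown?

Yes

Total gross sales into the state: $35,537 + $30,603 + $5,792 + $22,483 + $41,993 + $43,892 + $10,365 + $40,259 + $38,228 = $269,152.
$269,152 > $240,000, so the threshold is exceeded.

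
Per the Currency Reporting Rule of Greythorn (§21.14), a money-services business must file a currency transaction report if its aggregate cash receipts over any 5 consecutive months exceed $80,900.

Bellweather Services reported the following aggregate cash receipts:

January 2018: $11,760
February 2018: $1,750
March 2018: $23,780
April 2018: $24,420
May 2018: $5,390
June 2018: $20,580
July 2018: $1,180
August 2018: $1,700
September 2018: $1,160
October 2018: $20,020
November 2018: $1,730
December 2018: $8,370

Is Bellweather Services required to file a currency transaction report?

January 2018–May 2018: $11,760 + $1,750 + $23,780 + $24,420 + $5,390 = $67,100 (under)
February 2018–June 2018: $1,750 + $23,780 + $24,420 + $5,390 + $20,580 = $75,920 (under)
March 2018–July 2018: $23,780 + $24,420 + $5,390 + $20,580 + $1,180 = $75,350 (under)
April 2018–August 2018: $24,420 + $5,390 + $20,580 + $1,180 + $1,700 = $53,270 (under)
May 2018–September 2018: $5,390 + $20,580 + $1,180 + $1,700 + $1,160 = $30,010 (under)
June 2018–October 2018: $20,580 + $1,180 + $1,700 + $1,160 + $20,020 = $44,640 (under)
July 2018–November 2018: $1,180 + $1,700 + $1,160 + $20,020 + $1,730 = $25,790 (under)
August 2018–December 2018: $1,700 + $1,160 + $20,020 + $1,730 + $8,370 = $32,980 (under)
No window exceeds $80,900.

No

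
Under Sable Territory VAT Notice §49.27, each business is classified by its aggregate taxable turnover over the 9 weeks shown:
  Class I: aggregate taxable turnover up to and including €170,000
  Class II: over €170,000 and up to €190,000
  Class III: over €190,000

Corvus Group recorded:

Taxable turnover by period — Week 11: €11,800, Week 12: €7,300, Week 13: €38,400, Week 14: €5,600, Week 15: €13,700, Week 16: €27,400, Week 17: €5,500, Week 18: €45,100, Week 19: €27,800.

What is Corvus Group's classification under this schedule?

Class II

Aggregate taxable turnover: €11,800 + €7,300 + €38,400 + €5,600 + €13,700 + €27,400 + €5,500 + €45,100 + €27,800 = €182,600.
€170,000 < €182,600 ≤ €190,000, so Class II applies.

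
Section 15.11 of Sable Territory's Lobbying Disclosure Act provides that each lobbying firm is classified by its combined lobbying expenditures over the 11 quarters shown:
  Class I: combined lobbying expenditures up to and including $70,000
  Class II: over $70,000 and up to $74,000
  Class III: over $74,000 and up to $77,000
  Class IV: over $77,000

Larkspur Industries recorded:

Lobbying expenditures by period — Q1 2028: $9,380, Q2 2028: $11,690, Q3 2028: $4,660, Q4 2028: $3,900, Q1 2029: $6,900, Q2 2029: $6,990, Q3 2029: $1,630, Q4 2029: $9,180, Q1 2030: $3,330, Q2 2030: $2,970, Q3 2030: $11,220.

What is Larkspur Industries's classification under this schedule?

Combined lobbying expenditures: $9,380 + $11,690 + $4,660 + $3,900 + $6,900 + $6,990 + $1,630 + $9,180 + $3,330 + $2,970 + $11,220 = $71,850.
$70,000 < $71,850 ≤ $74,000, so Class II applies.

Class II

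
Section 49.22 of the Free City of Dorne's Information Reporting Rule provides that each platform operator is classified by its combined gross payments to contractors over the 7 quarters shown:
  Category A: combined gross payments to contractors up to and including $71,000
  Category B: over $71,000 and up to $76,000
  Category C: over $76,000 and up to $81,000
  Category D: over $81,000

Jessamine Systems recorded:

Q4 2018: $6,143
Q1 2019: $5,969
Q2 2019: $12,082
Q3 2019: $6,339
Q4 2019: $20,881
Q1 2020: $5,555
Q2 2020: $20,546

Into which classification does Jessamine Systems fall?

Combined gross payments to contractors: $6,143 + $5,969 + $12,082 + $6,339 + $20,881 + $5,555 + $20,546 = $77,515.
$76,000 < $77,515 ≤ $81,000, so Category C applies.

Category C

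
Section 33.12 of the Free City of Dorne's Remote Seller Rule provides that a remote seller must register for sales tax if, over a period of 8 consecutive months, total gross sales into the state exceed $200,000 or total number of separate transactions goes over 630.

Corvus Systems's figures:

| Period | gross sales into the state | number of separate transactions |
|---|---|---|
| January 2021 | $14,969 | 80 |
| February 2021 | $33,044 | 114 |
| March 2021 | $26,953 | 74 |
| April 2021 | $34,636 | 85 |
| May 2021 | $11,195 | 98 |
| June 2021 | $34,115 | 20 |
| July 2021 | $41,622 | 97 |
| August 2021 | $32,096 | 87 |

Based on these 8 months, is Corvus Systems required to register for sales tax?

Yes

Total gross sales into the state: $14,969 + $33,044 + $26,953 + $34,636 + $11,195 + $34,115 + $41,622 + $32,096 = $228,630 (> $200,000).
Total number of separate transactions: 80 + 114 + 74 + 85 + 98 + 20 + 97 + 87 = 655 (> 630).
The test is 'or': at least one threshold is exceeded.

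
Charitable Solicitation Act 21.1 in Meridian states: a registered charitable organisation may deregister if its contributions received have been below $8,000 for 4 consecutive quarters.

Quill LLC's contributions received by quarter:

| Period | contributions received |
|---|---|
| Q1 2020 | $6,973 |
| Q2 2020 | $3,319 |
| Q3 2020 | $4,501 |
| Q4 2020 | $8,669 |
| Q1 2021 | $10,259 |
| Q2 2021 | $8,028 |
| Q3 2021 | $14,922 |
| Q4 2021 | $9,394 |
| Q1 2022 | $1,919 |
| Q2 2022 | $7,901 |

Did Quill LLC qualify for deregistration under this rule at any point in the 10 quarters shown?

No

Quarters below $8,000: Q1 2020, Q2 2020, Q3 2020, Q1 2022, Q2 2022.
Longest run of consecutive quarters below the threshold: 3.
3 < 4, so Quill LLC never became eligible.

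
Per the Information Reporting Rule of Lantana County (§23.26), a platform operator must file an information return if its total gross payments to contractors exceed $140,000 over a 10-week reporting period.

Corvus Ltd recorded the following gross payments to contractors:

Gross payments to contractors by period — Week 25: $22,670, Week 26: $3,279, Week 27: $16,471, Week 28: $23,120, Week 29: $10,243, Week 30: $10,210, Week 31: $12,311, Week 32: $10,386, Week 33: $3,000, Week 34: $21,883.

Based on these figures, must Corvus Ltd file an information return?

Total gross payments to contractors: $22,670 + $3,279 + $16,471 + $23,120 + $10,243 + $10,210 + $12,311 + $10,386 + $3,000 + $21,883 = $133,573.
$133,573 ≤ $140,000, so the threshold is not exceeded.

No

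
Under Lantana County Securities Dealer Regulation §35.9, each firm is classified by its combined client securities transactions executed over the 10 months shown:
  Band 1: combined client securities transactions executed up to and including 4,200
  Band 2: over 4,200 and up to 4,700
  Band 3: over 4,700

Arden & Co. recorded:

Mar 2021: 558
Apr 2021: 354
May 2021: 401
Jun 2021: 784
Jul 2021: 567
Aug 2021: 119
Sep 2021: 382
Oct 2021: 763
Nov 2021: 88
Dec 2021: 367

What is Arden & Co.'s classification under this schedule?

Band 2

Combined client securities transactions executed: 558 + 354 + 401 + 784 + 567 + 119 + 382 + 763 + 88 + 367 = 4,383.
4,200 < 4,383 ≤ 4,700, so Band 2 applies.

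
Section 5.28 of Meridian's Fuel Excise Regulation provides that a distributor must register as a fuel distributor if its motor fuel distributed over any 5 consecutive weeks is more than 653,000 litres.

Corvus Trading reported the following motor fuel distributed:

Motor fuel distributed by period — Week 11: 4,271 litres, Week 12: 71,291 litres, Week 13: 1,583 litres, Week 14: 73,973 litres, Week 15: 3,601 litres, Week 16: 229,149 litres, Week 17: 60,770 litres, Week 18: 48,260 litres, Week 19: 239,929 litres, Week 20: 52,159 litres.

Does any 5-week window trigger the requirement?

No

Week 11–Week 15: 4,271 litres + 71,291 litres + 1,583 litres + 73,973 litres + 3,601 litres = 154,719 litres (under)
Week 12–Week 16: 71,291 litres + 1,583 litres + 73,973 litres + 3,601 litres + 229,149 litres = 379,597 litres (under)
Week 13–Week 17: 1,583 litres + 73,973 litres + 3,601 litres + 229,149 litres + 60,770 litres = 369,076 litres (under)
Week 14–Week 18: 73,973 litres + 3,601 litres + 229,149 litres + 60,770 litres + 48,260 litres = 415,753 litres (under)
Week 15–Week 19: 3,601 litres + 229,149 litres + 60,770 litres + 48,260 litres + 239,929 litres = 581,709 litres (under)
Week 16–Week 20: 229,149 litres + 60,770 litres + 48,260 litres + 239,929 litres + 52,159 litres = 630,267 litres (under)
No window exceeds 653,000 litres.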